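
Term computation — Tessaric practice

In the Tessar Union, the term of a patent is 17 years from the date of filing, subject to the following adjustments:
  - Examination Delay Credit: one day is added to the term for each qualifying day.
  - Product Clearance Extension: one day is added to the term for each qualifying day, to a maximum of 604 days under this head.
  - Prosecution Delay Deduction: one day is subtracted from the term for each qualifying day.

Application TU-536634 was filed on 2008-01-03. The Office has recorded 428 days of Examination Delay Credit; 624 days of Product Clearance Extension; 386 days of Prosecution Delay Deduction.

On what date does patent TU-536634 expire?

Base term: filing date + 17 years → 3 January 2025.
Examination Delay Credit: +428 days → 7 March 2026.
Product Clearance Extension: 624 days claimed exceeds the 604-day cap, so +604 days → 1 November 2027.
Prosecution Delay Deduction: −386 days → 11 October 2026.

October 11, 2026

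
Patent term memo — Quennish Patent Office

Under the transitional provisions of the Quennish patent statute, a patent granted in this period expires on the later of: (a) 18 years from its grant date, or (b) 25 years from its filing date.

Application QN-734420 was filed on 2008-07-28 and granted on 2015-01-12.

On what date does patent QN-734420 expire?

July 28, 2033

(a) grant + 18 years → 12 January 2033.
(b) filing + 25 years → 28 July 2033.
Later of the two: 28 July 2033.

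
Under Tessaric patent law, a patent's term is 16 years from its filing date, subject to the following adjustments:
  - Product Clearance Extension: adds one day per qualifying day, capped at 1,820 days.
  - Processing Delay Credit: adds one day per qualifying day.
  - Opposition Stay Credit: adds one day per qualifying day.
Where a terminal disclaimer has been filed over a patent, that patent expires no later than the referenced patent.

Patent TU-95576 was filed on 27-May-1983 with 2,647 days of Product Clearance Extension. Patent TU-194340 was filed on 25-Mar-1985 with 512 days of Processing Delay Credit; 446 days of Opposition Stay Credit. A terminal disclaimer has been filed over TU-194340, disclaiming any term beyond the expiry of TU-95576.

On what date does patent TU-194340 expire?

2003-11-08

Natural term of TU-194340:
  Base: filing + 16 years → 25 March 2001.
  Processing Delay Credit: +512 days → 19 August 2002.
  Opposition Stay Credit: +446 days → 8 November 2003.
Expiry of referenced patent TU-95576:
  Base: filing + 16 years → 27 May 1999.
  Product Clearance Extension: 2647 days claimed exceeds the 1820-day cap, so +1820 days → 20 May 2004.
Terminal disclaimer: TU-194340 expires on the earlier of 8 November 2003 and 20 May 2004.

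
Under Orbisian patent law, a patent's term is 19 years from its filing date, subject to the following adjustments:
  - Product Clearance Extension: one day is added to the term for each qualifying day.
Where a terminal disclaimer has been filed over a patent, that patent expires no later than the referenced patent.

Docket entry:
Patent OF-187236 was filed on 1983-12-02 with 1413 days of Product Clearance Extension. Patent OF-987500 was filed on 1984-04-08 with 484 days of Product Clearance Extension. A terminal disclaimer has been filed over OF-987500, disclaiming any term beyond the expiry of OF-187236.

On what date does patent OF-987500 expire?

2004-08-04

Natural term of OF-987500:
  Base: filing + 19 years → 8 April 2003.
  Product Clearance Extension: +484 days → 4 August 2004.
Expiry of referenced patent OF-187236:
  Base: filing + 19 years → 2 December 2002.
  Product Clearance Extension: +1413 days → 15 October 2006.
Terminal disclaimer: OF-987500 expires on the earlier of 4 August 2004 and 15 October 2006.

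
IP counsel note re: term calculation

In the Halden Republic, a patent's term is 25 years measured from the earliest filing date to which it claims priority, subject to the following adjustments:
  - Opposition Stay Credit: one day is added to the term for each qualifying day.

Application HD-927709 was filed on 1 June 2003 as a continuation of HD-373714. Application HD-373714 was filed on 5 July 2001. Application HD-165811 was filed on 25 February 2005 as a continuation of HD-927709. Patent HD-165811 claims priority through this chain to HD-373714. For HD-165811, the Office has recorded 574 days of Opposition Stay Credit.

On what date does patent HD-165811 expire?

Earliest priority filing: 5 July 2001.
Base term: 5 July 2001 + 25 years → 5 July 2026.
Opposition Stay Credit: +574 days → 30 January 2028.

January 30, 2028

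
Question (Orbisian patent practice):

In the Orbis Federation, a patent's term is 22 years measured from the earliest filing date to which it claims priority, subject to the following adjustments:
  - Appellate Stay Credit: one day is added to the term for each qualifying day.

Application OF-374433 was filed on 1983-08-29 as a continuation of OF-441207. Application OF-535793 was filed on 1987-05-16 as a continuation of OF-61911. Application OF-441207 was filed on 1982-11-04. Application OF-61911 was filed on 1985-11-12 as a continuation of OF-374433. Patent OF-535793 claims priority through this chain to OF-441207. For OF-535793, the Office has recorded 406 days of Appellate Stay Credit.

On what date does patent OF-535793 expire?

December 15, 2005

Earliest priority filing: 4 November 1982.
Base term: 4 November 1982 + 22 years → 4 November 2004.
Appellate Stay Credit: +406 days → 15 December 2005.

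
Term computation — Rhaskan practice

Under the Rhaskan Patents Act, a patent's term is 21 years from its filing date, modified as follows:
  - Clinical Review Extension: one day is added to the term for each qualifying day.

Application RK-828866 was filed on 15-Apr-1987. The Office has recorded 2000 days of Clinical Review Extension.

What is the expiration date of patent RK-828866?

Base term: filing date + 21 years → 15 April 2008.
Clinical Review Extension: +2000 days → 6 October 2013.

October 6, 2013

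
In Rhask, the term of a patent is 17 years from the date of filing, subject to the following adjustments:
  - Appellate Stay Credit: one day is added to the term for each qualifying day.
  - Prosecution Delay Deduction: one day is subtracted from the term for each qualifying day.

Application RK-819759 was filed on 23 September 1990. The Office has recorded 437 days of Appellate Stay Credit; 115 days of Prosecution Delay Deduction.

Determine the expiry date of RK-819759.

Base term: filing date + 17 years → 23 September 2007.
Appellate Stay Credit: +437 days → 3 December 2008.
Prosecution Delay Deduction: −115 days → 10 August 2008.

August 10, 2008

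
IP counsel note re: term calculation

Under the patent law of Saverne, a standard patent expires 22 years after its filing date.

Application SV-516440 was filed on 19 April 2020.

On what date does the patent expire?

2042-04-19

Filing date + 22 years → 19 April 2042.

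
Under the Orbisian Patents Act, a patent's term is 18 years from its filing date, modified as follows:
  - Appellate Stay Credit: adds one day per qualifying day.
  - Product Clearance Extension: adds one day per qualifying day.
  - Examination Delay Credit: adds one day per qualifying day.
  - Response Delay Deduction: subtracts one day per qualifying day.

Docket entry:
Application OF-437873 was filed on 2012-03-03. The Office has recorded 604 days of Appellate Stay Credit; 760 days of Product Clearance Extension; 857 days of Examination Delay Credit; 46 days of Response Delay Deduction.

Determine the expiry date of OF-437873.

Base term: filing date + 18 years → 3 March 2030.
Appellate Stay Credit: +604 days → 28 October 2031.
Product Clearance Extension: +760 days → 26 November 2033.
Examination Delay Credit: +857 days → 1 April 2036.
Response Delay Deduction: −46 days → 15 February 2036.

February 15, 2036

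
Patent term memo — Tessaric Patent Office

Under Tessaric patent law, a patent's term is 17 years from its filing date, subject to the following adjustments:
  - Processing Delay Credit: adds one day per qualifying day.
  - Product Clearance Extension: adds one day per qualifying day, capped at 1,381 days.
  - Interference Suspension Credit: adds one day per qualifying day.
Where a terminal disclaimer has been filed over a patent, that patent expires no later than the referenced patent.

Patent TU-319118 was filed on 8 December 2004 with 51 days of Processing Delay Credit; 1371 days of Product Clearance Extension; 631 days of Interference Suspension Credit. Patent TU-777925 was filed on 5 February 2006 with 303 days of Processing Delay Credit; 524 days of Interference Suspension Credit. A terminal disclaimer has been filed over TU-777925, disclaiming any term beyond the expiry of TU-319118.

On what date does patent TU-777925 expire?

2025-05-12

Natural term of TU-777925:
  Base: filing + 17 years → 5 February 2023.
  Processing Delay Credit: +303 days → 5 December 2023.
  Interference Suspension Credit: +524 days → 12 May 2025.
Expiry of referenced patent TU-319118:
  Base: filing + 17 years → 8 December 2021.
  Processing Delay Credit: +51 days → 28 January 2022.
  Product Clearance Extension: 1371 days (within the 1381-day cap) → +1371 days → 30 October 2025.
  Interference Suspension Credit: +631 days → 23 July 2027.
Terminal disclaimer: TU-777925 expires on the earlier of 12 May 2025 and 23 July 2027.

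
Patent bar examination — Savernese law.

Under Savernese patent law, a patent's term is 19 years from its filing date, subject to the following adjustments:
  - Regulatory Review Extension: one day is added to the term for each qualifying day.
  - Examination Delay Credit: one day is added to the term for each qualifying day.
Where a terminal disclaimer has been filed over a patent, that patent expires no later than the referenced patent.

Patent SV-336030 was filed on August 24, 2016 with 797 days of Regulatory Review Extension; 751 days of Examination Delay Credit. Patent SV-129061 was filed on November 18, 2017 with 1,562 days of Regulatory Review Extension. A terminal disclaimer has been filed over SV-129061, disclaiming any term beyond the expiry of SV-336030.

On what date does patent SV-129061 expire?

2039-11-19

Natural term of SV-129061:
  Base: filing + 19 years → 18 November 2036.
  Regulatory Review Extension: +1562 days → 27 February 2041.
Expiry of referenced patent SV-336030:
  Base: filing + 19 years → 24 August 2035.
  Regulatory Review Extension: +797 days → 29 October 2037.
  Examination Delay Credit: +751 days → 19 November 2039.
Terminal disclaimer: SV-129061 expires on the earlier of 27 February 2041 and 19 November 2039.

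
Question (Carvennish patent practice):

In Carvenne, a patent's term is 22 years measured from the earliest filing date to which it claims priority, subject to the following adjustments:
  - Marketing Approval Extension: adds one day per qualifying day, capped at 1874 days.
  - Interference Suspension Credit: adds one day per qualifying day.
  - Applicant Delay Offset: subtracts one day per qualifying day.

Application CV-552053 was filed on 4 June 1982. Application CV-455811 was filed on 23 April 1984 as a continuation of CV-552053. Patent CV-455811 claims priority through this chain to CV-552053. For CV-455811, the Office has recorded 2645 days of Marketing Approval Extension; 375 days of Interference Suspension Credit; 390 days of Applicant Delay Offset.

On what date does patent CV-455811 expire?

2009-07-07

Earliest priority filing: 4 June 1982.
Base term: 4 June 1982 + 22 years → 4 June 2004.
Marketing Approval Extension: 2645 days claimed exceeds the 1874-day cap, so +1874 days → 22 July 2009.
Interference Suspension Credit: +375 days → 1 August 2010.
Applicant Delay Offset: −390 days → 7 July 2009.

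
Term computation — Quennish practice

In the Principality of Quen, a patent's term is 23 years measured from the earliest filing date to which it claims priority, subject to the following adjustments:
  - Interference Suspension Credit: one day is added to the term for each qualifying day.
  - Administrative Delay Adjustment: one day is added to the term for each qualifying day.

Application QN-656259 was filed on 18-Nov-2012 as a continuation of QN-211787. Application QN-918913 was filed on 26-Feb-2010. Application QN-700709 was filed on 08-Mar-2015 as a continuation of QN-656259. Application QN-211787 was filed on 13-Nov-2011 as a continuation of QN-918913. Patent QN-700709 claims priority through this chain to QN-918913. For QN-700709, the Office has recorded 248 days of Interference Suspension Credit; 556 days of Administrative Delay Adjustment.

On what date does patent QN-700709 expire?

Earliest priority filing: 26 February 2010.
Base term: 26 February 2010 + 23 years → 26 February 2033.
Interference Suspension Credit: +248 days → 1 November 2033.
Administrative Delay Adjustment: +556 days → 11 May 2035.

2035-05-11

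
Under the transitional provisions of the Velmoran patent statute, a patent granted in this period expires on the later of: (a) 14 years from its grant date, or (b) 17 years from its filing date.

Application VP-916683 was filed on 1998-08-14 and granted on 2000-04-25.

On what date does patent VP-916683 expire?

2015-08-14

(a) grant + 14 years → 25 April 2014.
(b) filing + 17 years → 14 August 2015.
Later of the two: 14 August 2015.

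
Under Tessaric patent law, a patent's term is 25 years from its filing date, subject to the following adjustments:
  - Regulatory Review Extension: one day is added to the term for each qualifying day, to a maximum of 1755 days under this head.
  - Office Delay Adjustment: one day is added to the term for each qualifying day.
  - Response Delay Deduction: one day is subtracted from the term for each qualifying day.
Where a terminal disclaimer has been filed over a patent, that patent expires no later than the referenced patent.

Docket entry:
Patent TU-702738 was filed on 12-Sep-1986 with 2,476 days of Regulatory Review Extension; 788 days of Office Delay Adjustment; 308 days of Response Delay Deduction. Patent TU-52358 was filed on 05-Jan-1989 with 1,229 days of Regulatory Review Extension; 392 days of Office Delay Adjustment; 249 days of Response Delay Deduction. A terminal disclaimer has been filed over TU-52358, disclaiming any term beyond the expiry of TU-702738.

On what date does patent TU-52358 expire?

October 8, 2017

Natural term of TU-52358:
  Base: filing + 25 years → 5 January 2014.
  Regulatory Review Extension: 1229 days (within the 1755-day cap) → +1229 days → 18 May 2017.
  Office Delay Adjustment: +392 days → 14 June 2018.
  Response Delay Deduction: −249 days → 8 October 2017.
Expiry of referenced patent TU-702738:
  Base: filing + 25 years → 12 September 2011.
  Regulatory Review Extension: 2476 days claimed exceeds the 1755-day cap, so +1755 days → 2 July 2016.
  Office Delay Adjustment: +788 days → 29 August 2018.
  Response Delay Deduction: −308 days → 25 October 2017.
Terminal disclaimer: TU-52358 expires on the earlier of 8 October 2017 and 25 October 2017.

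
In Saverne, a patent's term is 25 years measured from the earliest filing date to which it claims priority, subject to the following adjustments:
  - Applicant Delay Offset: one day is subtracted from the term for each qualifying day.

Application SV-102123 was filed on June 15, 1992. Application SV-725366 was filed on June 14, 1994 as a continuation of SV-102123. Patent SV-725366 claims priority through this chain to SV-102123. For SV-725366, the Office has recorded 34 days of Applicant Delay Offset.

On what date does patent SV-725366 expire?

2017-05-12

Earliest priority filing: 15 June 1992.
Base term: 15 June 1992 + 25 years → 15 June 2017.
Applicant Delay Offset: −34 days → 12 May 2017.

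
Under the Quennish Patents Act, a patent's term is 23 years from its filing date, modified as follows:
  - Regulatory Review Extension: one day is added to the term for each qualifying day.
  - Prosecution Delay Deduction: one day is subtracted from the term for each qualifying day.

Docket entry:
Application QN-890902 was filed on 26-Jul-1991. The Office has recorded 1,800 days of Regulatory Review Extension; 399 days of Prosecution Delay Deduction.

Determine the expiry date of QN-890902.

Base term: filing date + 23 years → 26 July 2014.
Regulatory Review Extension: +1800 days → 30 June 2019.
Prosecution Delay Deduction: −399 days → 27 May 2018.

May 27, 2018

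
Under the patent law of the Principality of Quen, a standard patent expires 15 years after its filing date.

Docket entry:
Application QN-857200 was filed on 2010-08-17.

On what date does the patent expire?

Filing date + 15 years → 17 August 2025.

August 17, 2025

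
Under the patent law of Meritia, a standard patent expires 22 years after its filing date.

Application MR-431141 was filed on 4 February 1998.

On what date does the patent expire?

2020-02-04

Filing date + 22 years → 4 February 2020.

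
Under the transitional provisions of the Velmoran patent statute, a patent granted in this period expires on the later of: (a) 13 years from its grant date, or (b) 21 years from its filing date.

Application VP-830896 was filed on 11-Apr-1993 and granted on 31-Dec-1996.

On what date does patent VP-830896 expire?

2014-04-11

(a) grant + 13 years → 31 December 2009.
(b) filing + 21 years → 11 April 2014.
Later of the two: 11 April 2014.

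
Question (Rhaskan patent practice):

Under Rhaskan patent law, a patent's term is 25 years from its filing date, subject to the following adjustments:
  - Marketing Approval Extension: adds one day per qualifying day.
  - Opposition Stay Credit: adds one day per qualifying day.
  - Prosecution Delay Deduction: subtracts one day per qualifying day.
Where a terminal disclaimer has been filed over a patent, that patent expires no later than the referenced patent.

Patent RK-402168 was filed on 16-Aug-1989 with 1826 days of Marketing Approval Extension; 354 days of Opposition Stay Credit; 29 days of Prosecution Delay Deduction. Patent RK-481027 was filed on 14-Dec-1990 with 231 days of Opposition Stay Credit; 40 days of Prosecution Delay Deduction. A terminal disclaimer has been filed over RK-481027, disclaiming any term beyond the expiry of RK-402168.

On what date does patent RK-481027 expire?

Natural term of RK-481027:
  Base: filing + 25 years → 14 December 2015.
  Opposition Stay Credit: +231 days → 1 August 2016.
  Prosecution Delay Deduction: −40 days → 22 June 2016.
Expiry of referenced patent RK-402168:
  Base: filing + 25 years → 16 August 2014.
  Marketing Approval Extension: +1826 days → 16 August 2019.
  Opposition Stay Credit: +354 days → 4 August 2020.
  Prosecution Delay Deduction: −29 days → 6 July 2020.
Terminal disclaimer: RK-481027 expires on the earlier of 22 June 2016 and 6 July 2020.

June 22, 2016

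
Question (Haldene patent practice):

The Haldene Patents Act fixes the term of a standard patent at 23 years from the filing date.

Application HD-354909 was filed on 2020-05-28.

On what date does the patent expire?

May 28, 2043

Filing date + 23 years → 28 May 2043.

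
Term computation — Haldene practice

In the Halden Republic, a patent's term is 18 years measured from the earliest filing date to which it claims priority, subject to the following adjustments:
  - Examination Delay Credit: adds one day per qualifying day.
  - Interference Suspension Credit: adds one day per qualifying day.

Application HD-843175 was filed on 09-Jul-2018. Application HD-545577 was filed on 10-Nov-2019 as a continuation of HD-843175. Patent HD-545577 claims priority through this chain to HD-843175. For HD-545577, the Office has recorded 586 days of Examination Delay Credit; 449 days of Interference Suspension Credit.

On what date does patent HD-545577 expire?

May 10, 2039

Earliest priority filing: 9 July 2018.
Base term: 9 July 2018 + 18 years → 9 July 2036.
Examination Delay Credit: +586 days → 15 February 2038.
Interference Suspension Credit: +449 days → 10 May 2039.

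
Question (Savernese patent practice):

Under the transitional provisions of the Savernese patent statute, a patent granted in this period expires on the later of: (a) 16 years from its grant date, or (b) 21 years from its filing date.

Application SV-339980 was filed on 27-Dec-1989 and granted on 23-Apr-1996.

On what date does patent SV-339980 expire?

April 23, 2012

(a) grant + 16 years → 23 April 2012.
(b) filing + 21 years → 27 December 2010.
Later of the two: 23 April 2012.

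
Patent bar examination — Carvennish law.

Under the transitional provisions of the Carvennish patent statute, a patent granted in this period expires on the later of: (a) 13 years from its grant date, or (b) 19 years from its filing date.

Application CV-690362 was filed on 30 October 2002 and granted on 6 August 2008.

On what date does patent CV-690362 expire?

October 30, 2021

(a) grant + 13 years → 6 August 2021.
(b) filing + 19 years → 30 October 2021.
Later of the two: 30 October 2021.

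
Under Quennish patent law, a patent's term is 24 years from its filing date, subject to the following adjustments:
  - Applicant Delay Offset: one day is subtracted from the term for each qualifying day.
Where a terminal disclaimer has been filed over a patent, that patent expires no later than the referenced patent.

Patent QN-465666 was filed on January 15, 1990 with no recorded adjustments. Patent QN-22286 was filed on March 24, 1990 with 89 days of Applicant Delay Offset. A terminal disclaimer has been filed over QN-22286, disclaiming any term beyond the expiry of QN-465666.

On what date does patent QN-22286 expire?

2013-12-25

Natural term of QN-22286:
  Base: filing + 24 years → 24 March 2014.
  Applicant Delay Offset: −89 days → 25 December 2013.
Expiry of referenced patent QN-465666:
  Base: filing + 24 years → 15 January 2014.
Terminal disclaimer: QN-22286 expires on the earlier of 25 December 2013 and 15 January 2014.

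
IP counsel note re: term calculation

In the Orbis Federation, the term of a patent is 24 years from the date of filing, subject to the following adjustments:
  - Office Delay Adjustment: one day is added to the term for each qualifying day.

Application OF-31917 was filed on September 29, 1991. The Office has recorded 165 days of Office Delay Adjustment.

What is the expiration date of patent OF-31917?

Base term: filing date + 24 years → 29 September 2015.
Office Delay Adjustment: +165 days → 12 March 2016.

2016-03-12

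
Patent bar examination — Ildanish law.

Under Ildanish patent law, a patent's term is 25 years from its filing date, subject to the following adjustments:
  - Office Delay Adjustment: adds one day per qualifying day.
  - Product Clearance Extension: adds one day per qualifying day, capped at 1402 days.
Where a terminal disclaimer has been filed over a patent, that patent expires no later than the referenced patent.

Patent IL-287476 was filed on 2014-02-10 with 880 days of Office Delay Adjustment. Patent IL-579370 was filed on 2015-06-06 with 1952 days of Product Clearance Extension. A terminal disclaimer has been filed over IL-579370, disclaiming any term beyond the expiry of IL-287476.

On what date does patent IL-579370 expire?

Natural term of IL-579370:
  Base: filing + 25 years → 6 June 2040.
  Product Clearance Extension: 1952 days claimed exceeds the 1402-day cap, so +1402 days → 8 April 2044.
Expiry of referenced patent IL-287476:
  Base: filing + 25 years → 10 February 2039.
  Office Delay Adjustment: +880 days → 9 July 2041.
Terminal disclaimer: IL-579370 expires on the earlier of 8 April 2044 and 9 July 2041.

2041-07-09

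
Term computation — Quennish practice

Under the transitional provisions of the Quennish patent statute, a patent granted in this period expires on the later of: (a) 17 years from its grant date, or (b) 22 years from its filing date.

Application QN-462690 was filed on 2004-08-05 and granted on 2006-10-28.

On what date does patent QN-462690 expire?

(a) grant + 17 years → 28 October 2023.
(b) filing + 22 years → 5 August 2026.
Later of the two: 5 August 2026.

2026-08-05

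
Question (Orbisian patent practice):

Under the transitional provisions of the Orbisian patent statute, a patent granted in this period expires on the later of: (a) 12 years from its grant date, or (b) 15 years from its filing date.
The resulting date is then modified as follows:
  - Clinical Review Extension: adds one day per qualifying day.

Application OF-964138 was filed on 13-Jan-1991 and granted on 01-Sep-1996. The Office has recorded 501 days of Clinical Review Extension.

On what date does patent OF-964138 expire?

(a) grant + 12 years → 1 September 2008.
(b) filing + 15 years → 13 January 2006.
Later of the two: 1 September 2008.
Clinical Review Extension: +501 days → 15 January 2010.

January 15, 2010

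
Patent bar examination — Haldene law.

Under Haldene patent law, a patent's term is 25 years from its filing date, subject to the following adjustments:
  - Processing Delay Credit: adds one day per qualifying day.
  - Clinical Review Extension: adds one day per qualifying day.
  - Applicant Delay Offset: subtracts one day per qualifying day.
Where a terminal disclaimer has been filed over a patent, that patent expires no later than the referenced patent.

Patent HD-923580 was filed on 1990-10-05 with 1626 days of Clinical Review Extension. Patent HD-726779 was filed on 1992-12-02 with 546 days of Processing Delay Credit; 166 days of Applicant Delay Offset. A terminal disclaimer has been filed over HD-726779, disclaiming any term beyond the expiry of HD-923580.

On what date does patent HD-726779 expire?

December 17, 2018

Natural term of HD-726779:
  Base: filing + 25 years → 2 December 2017.
  Processing Delay Credit: +546 days → 1 June 2019.
  Applicant Delay Offset: −166 days → 17 December 2018.
Expiry of referenced patent HD-923580:
  Base: filing + 25 years → 5 October 2015.
  Clinical Review Extension: +1626 days → 18 March 2020.
Terminal disclaimer: HD-726779 expires on the earlier of 17 December 2018 and 18 March 2020.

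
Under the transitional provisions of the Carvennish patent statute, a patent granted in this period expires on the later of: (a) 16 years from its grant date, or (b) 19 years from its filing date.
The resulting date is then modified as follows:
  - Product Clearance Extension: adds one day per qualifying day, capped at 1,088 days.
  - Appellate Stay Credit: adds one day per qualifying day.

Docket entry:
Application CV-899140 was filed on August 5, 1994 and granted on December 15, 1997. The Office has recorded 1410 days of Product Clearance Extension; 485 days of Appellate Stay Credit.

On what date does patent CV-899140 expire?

(a) grant + 16 years → 15 December 2013.
(b) filing + 19 years → 5 August 2013.
Later of the two: 15 December 2013.
Product Clearance Extension: 1410 days claimed exceeds the 1088-day cap, so +1088 days → 7 December 2016.
Appellate Stay Credit: +485 days → 6 April 2018.

April 6, 2018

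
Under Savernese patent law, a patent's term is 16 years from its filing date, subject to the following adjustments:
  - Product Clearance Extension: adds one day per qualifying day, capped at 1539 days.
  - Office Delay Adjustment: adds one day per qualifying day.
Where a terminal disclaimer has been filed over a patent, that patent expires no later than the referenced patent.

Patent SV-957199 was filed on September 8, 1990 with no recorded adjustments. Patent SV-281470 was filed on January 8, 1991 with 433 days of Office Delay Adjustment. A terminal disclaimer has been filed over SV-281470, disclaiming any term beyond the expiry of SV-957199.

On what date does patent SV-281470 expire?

Natural term of SV-281470:
  Base: filing + 16 years → 8 January 2007.
  Office Delay Adjustment: +433 days → 16 March 2008.
Expiry of referenced patent SV-957199:
  Base: filing + 16 years → 8 September 2006.
Terminal disclaimer: SV-281470 expires on the earlier of 16 March 2008 and 8 September 2006.

September 8, 2006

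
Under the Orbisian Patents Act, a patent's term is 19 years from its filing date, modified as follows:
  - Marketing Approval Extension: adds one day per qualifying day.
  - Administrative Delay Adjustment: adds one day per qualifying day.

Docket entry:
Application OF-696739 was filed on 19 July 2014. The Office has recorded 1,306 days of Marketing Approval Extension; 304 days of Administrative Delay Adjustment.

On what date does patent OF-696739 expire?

2037-12-15

Base term: filing date + 19 years → 19 July 2033.
Marketing Approval Extension: +1306 days → 14 February 2037.
Administrative Delay Adjustment: +304 days → 15 December 2037.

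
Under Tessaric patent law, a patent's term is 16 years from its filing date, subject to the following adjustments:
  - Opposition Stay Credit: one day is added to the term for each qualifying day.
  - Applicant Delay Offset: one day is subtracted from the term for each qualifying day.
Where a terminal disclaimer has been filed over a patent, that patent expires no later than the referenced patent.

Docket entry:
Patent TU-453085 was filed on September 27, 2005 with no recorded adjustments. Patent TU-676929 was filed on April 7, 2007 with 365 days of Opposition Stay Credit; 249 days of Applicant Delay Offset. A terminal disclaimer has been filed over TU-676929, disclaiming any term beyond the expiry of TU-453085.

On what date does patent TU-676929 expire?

Natural term of TU-676929:
  Base: filing + 16 years → 7 April 2023.
  Opposition Stay Credit: +365 days → 6 April 2024.
  Applicant Delay Offset: −249 days → 1 August 2023.
Expiry of referenced patent TU-453085:
  Base: filing + 16 years → 27 September 2021.
Terminal disclaimer: TU-676929 expires on the earlier of 1 August 2023 and 27 September 2021.

2021-09-27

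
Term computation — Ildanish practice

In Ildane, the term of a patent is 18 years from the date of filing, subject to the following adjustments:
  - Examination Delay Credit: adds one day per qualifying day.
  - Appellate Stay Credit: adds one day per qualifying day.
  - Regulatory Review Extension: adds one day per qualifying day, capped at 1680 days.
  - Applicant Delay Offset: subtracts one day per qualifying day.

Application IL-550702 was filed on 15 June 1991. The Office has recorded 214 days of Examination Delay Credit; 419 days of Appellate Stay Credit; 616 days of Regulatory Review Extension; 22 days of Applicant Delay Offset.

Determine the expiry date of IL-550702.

Base term: filing date + 18 years → 15 June 2009.
Examination Delay Credit: +214 days → 15 January 2010.
Appellate Stay Credit: +419 days → 10 March 2011.
Regulatory Review Extension: 616 days (within the 1680-day cap) → +616 days → 15 November 2012.
Applicant Delay Offset: −22 days → 24 October 2012.

October 24, 2012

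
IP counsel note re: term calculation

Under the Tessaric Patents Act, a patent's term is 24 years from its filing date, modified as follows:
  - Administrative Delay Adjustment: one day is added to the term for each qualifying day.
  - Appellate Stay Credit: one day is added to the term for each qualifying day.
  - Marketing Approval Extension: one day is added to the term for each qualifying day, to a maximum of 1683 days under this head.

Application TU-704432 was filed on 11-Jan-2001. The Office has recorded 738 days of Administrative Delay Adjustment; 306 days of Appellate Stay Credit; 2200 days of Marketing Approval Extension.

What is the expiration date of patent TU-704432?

Base term: filing date + 24 years → 11 January 2025.
Administrative Delay Adjustment: +738 days → 19 January 2027.
Appellate Stay Credit: +306 days → 21 November 2027.
Marketing Approval Extension: 2200 days claimed exceeds the 1683-day cap, so +1683 days → 30 June 2032.

June 30, 2032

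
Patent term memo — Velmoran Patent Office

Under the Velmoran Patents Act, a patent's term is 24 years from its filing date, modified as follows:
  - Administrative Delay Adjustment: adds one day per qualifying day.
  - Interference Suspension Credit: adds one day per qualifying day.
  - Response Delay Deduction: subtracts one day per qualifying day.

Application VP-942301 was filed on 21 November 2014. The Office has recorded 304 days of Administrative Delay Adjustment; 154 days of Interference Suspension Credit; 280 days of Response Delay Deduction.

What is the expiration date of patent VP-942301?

May 18, 2039

Base term: filing date + 24 years → 21 November 2038.
Administrative Delay Adjustment: +304 days → 21 September 2039.
Interference Suspension Credit: +154 days → 22 February 2040.
Response Delay Deduction: −280 days → 18 May 2039.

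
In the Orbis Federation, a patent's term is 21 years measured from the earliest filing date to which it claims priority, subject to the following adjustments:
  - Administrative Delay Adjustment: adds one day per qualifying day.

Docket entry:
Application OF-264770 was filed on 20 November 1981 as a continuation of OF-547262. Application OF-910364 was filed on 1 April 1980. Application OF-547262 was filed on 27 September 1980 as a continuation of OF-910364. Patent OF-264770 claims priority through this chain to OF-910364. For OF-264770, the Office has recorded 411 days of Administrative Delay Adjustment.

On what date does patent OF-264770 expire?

2002-05-17

Earliest priority filing: 1 April 1980.
Base term: 1 April 1980 + 21 years → 1 April 2001.
Administrative Delay Adjustment: +411 days → 17 May 2002.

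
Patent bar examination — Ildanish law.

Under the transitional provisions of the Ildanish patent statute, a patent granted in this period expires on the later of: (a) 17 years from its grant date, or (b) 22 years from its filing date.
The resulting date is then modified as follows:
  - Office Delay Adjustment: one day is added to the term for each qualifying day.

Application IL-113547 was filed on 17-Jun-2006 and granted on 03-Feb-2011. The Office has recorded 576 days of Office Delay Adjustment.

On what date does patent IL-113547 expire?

(a) grant + 17 years → 3 February 2028.
(b) filing + 22 years → 17 June 2028.
Later of the two: 17 June 2028.
Office Delay Adjustment: +576 days → 14 January 2030.

January 14, 2030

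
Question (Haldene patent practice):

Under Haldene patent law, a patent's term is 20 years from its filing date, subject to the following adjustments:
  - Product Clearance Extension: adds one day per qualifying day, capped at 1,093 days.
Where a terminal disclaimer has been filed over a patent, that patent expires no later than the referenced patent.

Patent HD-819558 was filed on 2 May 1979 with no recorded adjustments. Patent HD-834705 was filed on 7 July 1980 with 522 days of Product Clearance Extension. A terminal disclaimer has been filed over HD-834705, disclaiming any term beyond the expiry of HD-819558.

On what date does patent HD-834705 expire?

Natural term of HD-834705:
  Base: filing + 20 years → 7 July 2000.
  Product Clearance Extension: 522 days (within the 1093-day cap) → +522 days → 11 December 2001.
Expiry of referenced patent HD-819558:
  Base: filing + 20 years → 2 May 1999.
Terminal disclaimer: HD-834705 expires on the earlier of 11 December 2001 and 2 May 1999.

1999-05-02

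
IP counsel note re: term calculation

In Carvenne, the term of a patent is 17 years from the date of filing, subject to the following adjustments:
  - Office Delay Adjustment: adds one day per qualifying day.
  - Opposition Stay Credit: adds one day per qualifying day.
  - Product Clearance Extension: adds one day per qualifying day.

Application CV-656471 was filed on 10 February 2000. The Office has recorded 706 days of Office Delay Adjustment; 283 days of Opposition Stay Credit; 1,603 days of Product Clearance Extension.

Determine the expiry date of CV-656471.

Base term: filing date + 17 years → 10 February 2017.
Office Delay Adjustment: +706 days → 17 January 2019.
Opposition Stay Credit: +283 days → 27 October 2019.
Product Clearance Extension: +1603 days → 17 March 2024.

2024-03-17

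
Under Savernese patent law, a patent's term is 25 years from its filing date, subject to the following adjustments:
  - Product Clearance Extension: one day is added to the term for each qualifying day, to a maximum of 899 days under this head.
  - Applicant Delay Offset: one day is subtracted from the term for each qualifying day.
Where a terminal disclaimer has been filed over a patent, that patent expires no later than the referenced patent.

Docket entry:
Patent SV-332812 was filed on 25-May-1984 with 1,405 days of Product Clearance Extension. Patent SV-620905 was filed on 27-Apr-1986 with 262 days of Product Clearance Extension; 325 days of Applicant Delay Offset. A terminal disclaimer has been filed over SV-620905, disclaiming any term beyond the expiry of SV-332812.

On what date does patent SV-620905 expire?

Natural term of SV-620905:
  Base: filing + 25 years → 27 April 2011.
  Product Clearance Extension: 262 days (within the 899-day cap) → +262 days → 14 January 2012.
  Applicant Delay Offset: −325 days → 23 February 2011.
Expiry of referenced patent SV-332812:
  Base: filing + 25 years → 25 May 2009.
  Product Clearance Extension: 1405 days claimed exceeds the 899-day cap, so +899 days → 10 November 2011.
Terminal disclaimer: SV-620905 expires on the earlier of 23 February 2011 and 10 November 2011.

2011-02-23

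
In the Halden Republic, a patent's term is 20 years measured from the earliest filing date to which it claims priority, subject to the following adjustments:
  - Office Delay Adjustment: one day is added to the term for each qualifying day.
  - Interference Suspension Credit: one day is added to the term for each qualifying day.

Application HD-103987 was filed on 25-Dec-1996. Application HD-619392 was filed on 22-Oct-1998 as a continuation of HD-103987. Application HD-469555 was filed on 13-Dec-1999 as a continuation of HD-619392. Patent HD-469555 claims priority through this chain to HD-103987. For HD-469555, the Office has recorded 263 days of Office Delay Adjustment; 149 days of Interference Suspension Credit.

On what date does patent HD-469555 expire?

Earliest priority filing: 25 December 1996.
Base term: 25 December 1996 + 20 years → 25 December 2016.
Office Delay Adjustment: +263 days → 14 September 2017.
Interference Suspension Credit: +149 days → 10 February 2018.

February 10, 2018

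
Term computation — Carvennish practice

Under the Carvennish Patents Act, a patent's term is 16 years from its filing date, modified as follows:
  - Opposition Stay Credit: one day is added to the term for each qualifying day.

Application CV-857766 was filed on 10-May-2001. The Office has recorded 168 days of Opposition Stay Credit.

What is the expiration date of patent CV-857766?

Base term: filing date + 16 years → 10 May 2017.
Opposition Stay Credit: +168 days → 25 October 2017.

2017-10-25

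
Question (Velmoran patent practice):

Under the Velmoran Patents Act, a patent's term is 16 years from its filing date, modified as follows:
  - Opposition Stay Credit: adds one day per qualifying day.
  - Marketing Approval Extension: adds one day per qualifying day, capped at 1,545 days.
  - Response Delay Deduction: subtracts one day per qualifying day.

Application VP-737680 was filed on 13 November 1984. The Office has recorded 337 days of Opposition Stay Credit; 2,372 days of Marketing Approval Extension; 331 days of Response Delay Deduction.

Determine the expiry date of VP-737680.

Base term: filing date + 16 years → 13 November 2000.
Opposition Stay Credit: +337 days → 16 October 2001.
Marketing Approval Extension: 2372 days claimed exceeds the 1545-day cap, so +1545 days → 8 January 2006.
Response Delay Deduction: −331 days → 11 February 2005.

February 11, 2005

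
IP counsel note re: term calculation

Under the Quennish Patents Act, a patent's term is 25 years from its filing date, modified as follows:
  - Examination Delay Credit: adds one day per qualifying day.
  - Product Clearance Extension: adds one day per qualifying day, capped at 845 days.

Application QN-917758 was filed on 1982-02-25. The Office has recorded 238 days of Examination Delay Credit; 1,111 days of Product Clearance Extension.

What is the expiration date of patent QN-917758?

2010-02-12

Base term: filing date + 25 years → 25 February 2007.
Examination Delay Credit: +238 days → 21 October 2007.
Product Clearance Extension: 1111 days claimed exceeds the 845-day cap, so +845 days → 12 February 2010.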